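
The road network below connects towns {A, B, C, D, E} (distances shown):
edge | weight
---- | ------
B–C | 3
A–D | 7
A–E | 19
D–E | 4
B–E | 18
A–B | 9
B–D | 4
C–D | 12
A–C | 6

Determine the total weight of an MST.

Grow the tree from B using Prim:
Step 1: frontier [B–C 3, B–D 4, A–B 9, B–E 18] → take B–C (3); add C.
Step 2: frontier [B–D 4, A–B 9, B–E 18, A–C 6, C–D 12] → take B–D (4); add D.
Step 3: frontier [A–B 9, B–E 18, A–C 6, D–E 4, A–D 7] → take D–E (4); add E.
Step 4: frontier [A–B 9, A–C 6, A–D 7, A–E 19] → take A–C (6); add A.
MST edges: B–C, B–D, D–E, A–C; total weight 3+4+4+6 = 17.

17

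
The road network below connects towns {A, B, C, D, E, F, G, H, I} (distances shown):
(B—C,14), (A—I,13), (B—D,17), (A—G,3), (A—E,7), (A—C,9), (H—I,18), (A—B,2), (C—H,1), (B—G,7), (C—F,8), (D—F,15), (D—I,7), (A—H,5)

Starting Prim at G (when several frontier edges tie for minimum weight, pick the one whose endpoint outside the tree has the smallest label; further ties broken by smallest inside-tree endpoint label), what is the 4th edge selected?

Prim's algorithm from G:
Step 1: frontier [A—G 3, B—G 7] → take A—G (3); add A.
Step 2: frontier [A—B 2, A—H 5, A—E 7, A—C 9, A—I 13, B—G 7] → take A—B (2); add B.
Step 3: frontier [A—H 5, A—E 7, A—C 9, A—I 13, B—C 14, B—D 17] → take A—H (5); add H.
Step 4: frontier [A—E 7, A—C 9, A—I 13, B—C 14, B—D 17, C—H 1, H—I 18] → take C—H (1); add C.
Step 5: frontier [A—E 7, A—I 13, B—D 17, C—F 8, H—I 18] → take A—E (7); add E.
Step 6: frontier [A—I 13, B—D 17, C—F 8, H—I 18] → take C—F (8); add F.
Step 7: frontier [A—I 13, B—D 17, D—F 15, H—I 18] → take A—I (13); add I.
Step 8: frontier [B—D 17, D—F 15, D—I 7] → take D—I (7); add D.
The 4th edge added is C—H.

C-H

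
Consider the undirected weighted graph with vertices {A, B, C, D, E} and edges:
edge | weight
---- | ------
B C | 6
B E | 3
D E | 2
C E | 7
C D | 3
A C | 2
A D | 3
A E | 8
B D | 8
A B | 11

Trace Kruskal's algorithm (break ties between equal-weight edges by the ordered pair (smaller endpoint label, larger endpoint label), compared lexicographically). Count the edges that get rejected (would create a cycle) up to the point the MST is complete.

Sort edges by weight, then run Kruskal:
A C (2): add. Components now {A,C} {B} {D} {E}
D E (2): add. Components now {A,C} {B} {D,E}
A D (3): add. Components now {A,C,D,E} {B}
B E (3): add. Components now {A,B,C,D,E}
Edges rejected before the tree was complete: 0.

0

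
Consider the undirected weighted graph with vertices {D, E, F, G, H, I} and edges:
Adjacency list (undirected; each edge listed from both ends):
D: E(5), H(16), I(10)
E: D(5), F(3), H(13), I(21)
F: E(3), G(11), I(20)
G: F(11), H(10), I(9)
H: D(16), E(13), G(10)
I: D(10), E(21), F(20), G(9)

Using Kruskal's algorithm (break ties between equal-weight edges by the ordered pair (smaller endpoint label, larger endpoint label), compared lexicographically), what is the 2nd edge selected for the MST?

Kruskal: consider edges lightest-first.
E—F (3): add — endpoints in different components.
D—E (5): add — endpoints in different components.
G—I (9): add — endpoints in different components.
D—I (10): add — endpoints in different components.
G—H (10): add — endpoints in different components.
The 2nd edge added is D—E.

D-E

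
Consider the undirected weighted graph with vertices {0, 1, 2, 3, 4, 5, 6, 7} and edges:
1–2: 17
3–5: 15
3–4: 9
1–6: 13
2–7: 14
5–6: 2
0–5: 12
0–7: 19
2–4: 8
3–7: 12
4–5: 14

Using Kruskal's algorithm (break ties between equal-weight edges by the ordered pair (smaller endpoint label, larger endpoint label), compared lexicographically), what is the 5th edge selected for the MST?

Sort edges by weight, then run Kruskal:
5–6 (2): add — endpoints in different components.
2–4 (8): add — endpoints in different components.
3–4 (9): add — endpoints in different components.
0–5 (12): add — endpoints in different components.
3–7 (12): add — endpoints in different components.
1–6 (13): add — endpoints in different components.
2–7 (14): skip — 2 and 7 already connected.
4–5 (14): add — endpoints in different components.
The 5th edge added is 3–7.

3-7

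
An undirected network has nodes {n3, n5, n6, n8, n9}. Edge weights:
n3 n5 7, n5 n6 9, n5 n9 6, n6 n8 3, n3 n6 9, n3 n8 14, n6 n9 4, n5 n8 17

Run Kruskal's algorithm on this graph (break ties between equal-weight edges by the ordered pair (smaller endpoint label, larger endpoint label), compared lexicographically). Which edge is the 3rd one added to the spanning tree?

n5-n9

Kruskal's algorithm — process edges by increasing weight (ties by edge label):
n6 n8 (3): add. Components now {n5} {n6,n8} {n9} {n3}
n6 n9 (4): add. Components now {n5} {n6,n8,n9} {n3}
n5 n9 (6): add. Components now {n5,n6,n8,n9} {n3}
n3 n5 (7): add. Components now {n3,n5,n6,n8,n9}
The 3rd edge added is n5 n9.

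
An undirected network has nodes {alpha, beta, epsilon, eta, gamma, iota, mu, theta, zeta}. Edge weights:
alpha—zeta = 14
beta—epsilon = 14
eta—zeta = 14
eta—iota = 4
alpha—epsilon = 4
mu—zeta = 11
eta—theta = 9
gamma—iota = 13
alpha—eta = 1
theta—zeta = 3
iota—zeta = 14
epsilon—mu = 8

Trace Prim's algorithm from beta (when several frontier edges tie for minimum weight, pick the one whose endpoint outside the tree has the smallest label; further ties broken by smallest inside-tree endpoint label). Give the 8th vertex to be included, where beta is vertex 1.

Grow the tree from beta using Prim:
Step 1: cheapest edge leaving the tree is beta—epsilon (14); add epsilon.
Step 2: cheapest edge leaving the tree is alpha—epsilon (4); add alpha.
Step 3: cheapest edge leaving the tree is alpha—eta (1); add eta.
Step 4: cheapest edge leaving the tree is eta—iota (4); add iota.
Step 5: cheapest edge leaving the tree is epsilon—mu (8); add mu.
Step 6: cheapest edge leaving the tree is eta—theta (9); add theta.
Step 7: cheapest edge leaving the tree is theta—zeta (3); add zeta.
Step 8: cheapest edge leaving the tree is gamma—iota (13); add gamma.
Vertex order: beta, epsilon, alpha, eta, iota, mu, theta, zeta, gamma. The 8th vertex is zeta.

zeta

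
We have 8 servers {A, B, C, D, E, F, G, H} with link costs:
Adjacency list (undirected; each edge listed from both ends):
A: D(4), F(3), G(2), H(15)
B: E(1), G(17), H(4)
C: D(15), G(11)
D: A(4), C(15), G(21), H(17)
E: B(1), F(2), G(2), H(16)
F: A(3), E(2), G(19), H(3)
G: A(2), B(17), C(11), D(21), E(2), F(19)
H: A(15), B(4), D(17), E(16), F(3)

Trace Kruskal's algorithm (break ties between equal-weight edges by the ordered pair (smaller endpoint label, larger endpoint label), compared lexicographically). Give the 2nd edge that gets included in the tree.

A-G

Kruskal: consider edges lightest-first.
B-E (1): add — endpoints in different components.
A-G (2): add — endpoints in different components.
E-F (2): add — endpoints in different components.
E-G (2): add — endpoints in different components.
A-F (3): skip — A and F already connected.
F-H (3): add — endpoints in different components.
A-D (4): add — endpoints in different components.
B-H (4): skip — B and H already connected.
C-G (11): add — endpoints in different components.
The 2nd edge added is A-G.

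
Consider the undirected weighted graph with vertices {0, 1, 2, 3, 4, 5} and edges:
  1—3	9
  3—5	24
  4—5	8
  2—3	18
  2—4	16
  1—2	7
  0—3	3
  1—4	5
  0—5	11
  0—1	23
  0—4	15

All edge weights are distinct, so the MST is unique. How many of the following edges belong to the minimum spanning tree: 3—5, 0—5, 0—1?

Kruskal's algorithm — process edges by increasing weight (ties by edge label):
0—3 (3): add — endpoints in different components.
1—4 (5): add — endpoints in different components.
1—2 (7): add — endpoints in different components.
4—5 (8): add — endpoints in different components.
1—3 (9): add — endpoints in different components.
MST edge set: {0—3, 1—4, 1—2, 4—5, 1—3}.
Of the listed edges, {} are in the MST → 0.

0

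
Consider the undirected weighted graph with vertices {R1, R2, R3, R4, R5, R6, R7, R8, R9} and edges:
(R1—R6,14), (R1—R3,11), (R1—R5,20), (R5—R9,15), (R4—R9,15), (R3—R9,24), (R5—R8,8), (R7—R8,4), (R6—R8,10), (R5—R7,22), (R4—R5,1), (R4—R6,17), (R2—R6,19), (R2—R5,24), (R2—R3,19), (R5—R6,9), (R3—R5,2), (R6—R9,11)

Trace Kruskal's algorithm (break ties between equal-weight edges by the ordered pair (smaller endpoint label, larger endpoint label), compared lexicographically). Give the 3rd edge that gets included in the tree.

Kruskal: consider edges lightest-first.
R4—R5 (1): add — endpoints in different components.
R3—R5 (2): add — endpoints in different components.
R7—R8 (4): add — endpoints in different components.
R5—R8 (8): add — endpoints in different components.
R5—R6 (9): add — endpoints in different components.
R6—R8 (10): skip — R6 and R8 already connected.
R1—R3 (11): add — endpoints in different components.
R6—R9 (11): add — endpoints in different components.
R1—R6 (14): skip — R6 and R1 already connected.
R4—R9 (15): skip — R4 and R9 already connected.
R5—R9 (15): skip — R5 and R9 already connected.
R4—R6 (17): skip — R4 and R6 already connected.
R2—R3 (19): add — endpoints in different components.
The 3rd edge added is R7—R8.

R7-R8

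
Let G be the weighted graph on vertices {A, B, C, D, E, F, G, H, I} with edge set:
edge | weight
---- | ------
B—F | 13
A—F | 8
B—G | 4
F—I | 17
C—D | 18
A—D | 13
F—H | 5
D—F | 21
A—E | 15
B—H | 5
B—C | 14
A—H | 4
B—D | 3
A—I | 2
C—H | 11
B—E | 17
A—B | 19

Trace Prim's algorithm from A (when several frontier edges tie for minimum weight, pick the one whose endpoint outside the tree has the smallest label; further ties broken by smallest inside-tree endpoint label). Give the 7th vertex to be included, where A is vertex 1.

Prim, starting at A.
Step 1: cheapest edge leaving the tree is A—I (2); add I.
Step 2: cheapest edge leaving the tree is A—H (4); add H.
Step 3: cheapest edge leaving the tree is B—H (5); add B.
Step 4: cheapest edge leaving the tree is B—D (3); add D.
Step 5: cheapest edge leaving the tree is B—G (4); add G.
Step 6: cheapest edge leaving the tree is F—H (5); add F.
Step 7: cheapest edge leaving the tree is C—H (11); add C.
Step 8: cheapest edge leaving the tree is A—E (15); add E.
Vertex order: A, I, H, B, D, G, F, C, E. The 7th vertex is F.

F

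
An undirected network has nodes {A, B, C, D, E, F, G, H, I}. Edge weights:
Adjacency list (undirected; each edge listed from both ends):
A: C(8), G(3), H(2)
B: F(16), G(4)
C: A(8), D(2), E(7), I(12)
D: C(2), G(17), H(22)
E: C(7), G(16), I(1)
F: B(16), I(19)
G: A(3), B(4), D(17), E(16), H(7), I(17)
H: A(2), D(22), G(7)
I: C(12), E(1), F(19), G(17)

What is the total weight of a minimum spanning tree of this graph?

Kruskal's algorithm — process edges by increasing weight (ties by edge label):
E—I (1): add — endpoints in different components.
A—H (2): add — endpoints in different components.
C—D (2): add — endpoints in different components.
A—G (3): add — endpoints in different components.
B—G (4): add — endpoints in different components.
C—E (7): add — endpoints in different components.
G—H (7): skip — G and H already connected.
A—C (8): add — endpoints in different components.
C—I (12): skip — C and I already connected.
B—F (16): add — endpoints in different components.
MST edges: E—I, A—H, C—D, A—G, B—G, C—E, A—C, B—F; total weight 1+2+2+3+4+7+8+16 = 43.

43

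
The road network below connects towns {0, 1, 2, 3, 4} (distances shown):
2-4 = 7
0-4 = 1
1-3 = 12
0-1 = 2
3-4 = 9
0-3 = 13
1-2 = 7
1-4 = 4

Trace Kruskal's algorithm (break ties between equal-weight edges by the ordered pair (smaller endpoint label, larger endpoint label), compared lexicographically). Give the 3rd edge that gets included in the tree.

Sort edges by weight, then run Kruskal:
0-4 (1): add. Components now {0,4} {1} {2} {3}
0-1 (2): add. Components now {0,1,4} {2} {3}
1-4 (4): skip — 1 and 4 already connected.
1-2 (7): add. Components now {0,1,2,4} {3}
2-4 (7): skip — 2 and 4 already connected.
3-4 (9): add. Components now {0,1,2,3,4}
The 3rd edge added is 1-2.

1-2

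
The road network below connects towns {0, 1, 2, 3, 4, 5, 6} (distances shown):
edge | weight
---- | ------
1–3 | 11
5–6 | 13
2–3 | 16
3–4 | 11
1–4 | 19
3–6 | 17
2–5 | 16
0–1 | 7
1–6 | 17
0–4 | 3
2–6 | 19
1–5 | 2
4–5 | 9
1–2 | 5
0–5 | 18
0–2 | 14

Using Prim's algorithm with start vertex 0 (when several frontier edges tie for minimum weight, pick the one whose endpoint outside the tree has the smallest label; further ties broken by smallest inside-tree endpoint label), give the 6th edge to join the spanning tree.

Grow the tree from 0 using Prim:
Step 1: cheapest edge leaving the tree is 0–4 (3); add 4.
Step 2: cheapest edge leaving the tree is 0–1 (7); add 1.
Step 3: cheapest edge leaving the tree is 1–5 (2); add 5.
Step 4: cheapest edge leaving the tree is 1–2 (5); add 2.
Step 5: cheapest edge leaving the tree is 1–3 (11); add 3.
Step 6: cheapest edge leaving the tree is 5–6 (13); add 6.
The 6th edge added is 5–6.

5-6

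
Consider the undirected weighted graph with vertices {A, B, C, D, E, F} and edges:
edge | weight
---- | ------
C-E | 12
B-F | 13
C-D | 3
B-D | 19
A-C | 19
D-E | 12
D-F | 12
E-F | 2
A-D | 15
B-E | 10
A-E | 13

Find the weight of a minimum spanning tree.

40

Kruskal: consider edges lightest-first.
E-F (2): add — endpoints in different components.
C-D (3): add — endpoints in different components.
B-E (10): add — endpoints in different components.
C-E (12): add — endpoints in different components.
D-E (12): skip — D and E already connected.
D-F (12): skip — D and F already connected.
A-E (13): add — endpoints in different components.
MST edges: E-F, C-D, B-E, C-E, A-E; total weight 2+3+10+12+13 = 40.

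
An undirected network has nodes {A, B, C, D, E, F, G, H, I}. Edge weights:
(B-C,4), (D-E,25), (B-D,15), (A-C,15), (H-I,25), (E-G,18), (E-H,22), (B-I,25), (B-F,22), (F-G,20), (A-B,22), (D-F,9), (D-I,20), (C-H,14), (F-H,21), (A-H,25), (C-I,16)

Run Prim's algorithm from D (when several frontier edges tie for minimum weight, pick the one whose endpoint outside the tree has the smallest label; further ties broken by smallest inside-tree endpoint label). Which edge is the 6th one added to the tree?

Prim, starting at D.
Step 1: cheapest edge leaving the tree is D-F (9); add F.
Step 2: cheapest edge leaving the tree is B-D (15); add B.
Step 3: cheapest edge leaving the tree is B-C (4); add C.
Step 4: cheapest edge leaving the tree is C-H (14); add H.
Step 5: cheapest edge leaving the tree is A-C (15); add A.
Step 6: cheapest edge leaving the tree is C-I (16); add I.
Step 7: cheapest edge leaving the tree is F-G (20); add G.
Step 8: cheapest edge leaving the tree is E-G (18); add E.
The 6th edge added is C-I.

C-I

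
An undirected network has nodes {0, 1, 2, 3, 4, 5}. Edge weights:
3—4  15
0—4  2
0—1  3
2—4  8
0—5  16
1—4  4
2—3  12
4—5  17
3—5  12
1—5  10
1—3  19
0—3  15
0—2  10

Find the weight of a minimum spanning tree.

35

Prim, starting at 0.
Step 1: frontier [0—4 2, 0—1 3, 0—2 10, 0—3 15, 0—5 16] → take 0—4 (2); add 4.
Step 2: frontier [0—1 3, 0—2 10, 0—3 15, 0—5 16, 1—4 4, 2—4 8, 3—4 15, 4—5 17] → take 0—1 (3); add 1.
Step 3: frontier [0—2 10, 0—3 15, 0—5 16, 1—5 10, 1—3 19, 2—4 8, 3—4 15, 4—5 17] → take 2—4 (8); add 2.
Step 4: frontier [0—3 15, 0—5 16, 1—5 10, 1—3 19, 2—3 12, 3—4 15, 4—5 17] → take 1—5 (10); add 5.
Step 5: frontier [0—3 15, 1—3 19, 2—3 12, 3—4 15, 3—5 12] → take 2—3 (12); add 3.
MST edges: 0—4, 0—1, 2—4, 1—5, 2—3; total weight 2+3+8+10+12 = 35.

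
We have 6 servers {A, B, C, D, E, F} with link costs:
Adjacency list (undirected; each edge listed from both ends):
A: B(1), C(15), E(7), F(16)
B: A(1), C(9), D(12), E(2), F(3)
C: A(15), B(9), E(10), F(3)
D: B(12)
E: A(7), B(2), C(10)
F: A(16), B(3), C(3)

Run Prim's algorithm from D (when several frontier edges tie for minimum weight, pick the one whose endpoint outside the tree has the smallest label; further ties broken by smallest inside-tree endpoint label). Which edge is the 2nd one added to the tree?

Prim, starting at D.
Step 1: cheapest edge leaving the tree is B–D (12); add B.
Step 2: cheapest edge leaving the tree is A–B (1); add A.
Step 3: cheapest edge leaving the tree is B–E (2); add E.
Step 4: cheapest edge leaving the tree is B–F (3); add F.
Step 5: cheapest edge leaving the tree is C–F (3); add C.
The 2nd edge added is A–B.

A-B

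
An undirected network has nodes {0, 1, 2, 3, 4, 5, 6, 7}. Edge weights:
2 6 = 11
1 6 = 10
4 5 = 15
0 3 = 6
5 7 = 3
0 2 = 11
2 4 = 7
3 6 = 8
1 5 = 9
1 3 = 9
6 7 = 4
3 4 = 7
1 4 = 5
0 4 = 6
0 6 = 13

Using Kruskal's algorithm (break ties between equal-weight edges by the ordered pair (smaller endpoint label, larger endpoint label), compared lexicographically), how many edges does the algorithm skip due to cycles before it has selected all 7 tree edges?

1

Kruskal: consider edges lightest-first.
5 7 (3): add — endpoints in different components.
6 7 (4): add — endpoints in different components.
1 4 (5): add — endpoints in different components.
0 3 (6): add — endpoints in different components.
0 4 (6): add — endpoints in different components.
2 4 (7): add — endpoints in different components.
3 4 (7): skip — 3 and 4 already connected.
3 6 (8): add — endpoints in different components.
Edges rejected before the tree was complete: 1.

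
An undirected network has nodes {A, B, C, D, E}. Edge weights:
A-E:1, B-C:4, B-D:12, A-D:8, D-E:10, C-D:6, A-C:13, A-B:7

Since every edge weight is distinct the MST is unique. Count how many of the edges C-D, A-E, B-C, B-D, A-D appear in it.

3

Kruskal: consider edges lightest-first.
A-E (1): add. Components now {A,E} {B} {C} {D}
B-C (4): add. Components now {A,E} {B,C} {D}
C-D (6): add. Components now {A,E} {B,C,D}
A-B (7): add. Components now {A,B,C,D,E}
MST edge set: {A-E, B-C, C-D, A-B}.
Of the listed edges, {C-D, A-E, B-C} are in the MST → 3.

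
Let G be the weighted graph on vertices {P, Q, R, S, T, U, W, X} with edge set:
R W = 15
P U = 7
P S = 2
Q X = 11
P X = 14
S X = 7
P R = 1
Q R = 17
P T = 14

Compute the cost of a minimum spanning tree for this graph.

57

Grow the tree from R using Prim:
Step 1: cheapest edge leaving the tree is P R (1); add P.
Step 2: cheapest edge leaving the tree is P S (2); add S.
Step 3: cheapest edge leaving the tree is P U (7); add U.
Step 4: cheapest edge leaving the tree is S X (7); add X.
Step 5: cheapest edge leaving the tree is Q X (11); add Q.
Step 6: cheapest edge leaving the tree is P T (14); add T.
Step 7: cheapest edge leaving the tree is R W (15); add W.
MST edges: P R, P S, P U, S X, Q X, P T, R W; total weight 1+2+7+7+11+14+15 = 57.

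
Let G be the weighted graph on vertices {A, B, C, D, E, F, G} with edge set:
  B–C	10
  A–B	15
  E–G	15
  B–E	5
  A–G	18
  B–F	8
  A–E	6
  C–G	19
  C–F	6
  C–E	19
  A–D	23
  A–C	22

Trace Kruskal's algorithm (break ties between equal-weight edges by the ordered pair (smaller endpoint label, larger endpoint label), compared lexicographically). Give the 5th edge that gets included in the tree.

E-G

Sort edges by weight, then run Kruskal:
B–E (5): add — endpoints in different components.
A–E (6): add — endpoints in different components.
C–F (6): add — endpoints in different components.
B–F (8): add — endpoints in different components.
B–C (10): skip — B and C already connected.
A–B (15): skip — A and B already connected.
E–G (15): add — endpoints in different components.
A–G (18): skip — A and G already connected.
C–E (19): skip — C and E already connected.
C–G (19): skip — C and G already connected.
A–C (22): skip — A and C already connected.
A–D (23): add — endpoints in different components.
The 5th edge added is E–G.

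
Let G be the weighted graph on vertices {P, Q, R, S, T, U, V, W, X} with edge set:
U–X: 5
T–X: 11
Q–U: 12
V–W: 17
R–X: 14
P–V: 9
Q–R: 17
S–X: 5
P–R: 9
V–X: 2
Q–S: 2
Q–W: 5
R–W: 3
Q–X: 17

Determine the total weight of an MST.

42

Prim, starting at V.
Step 1: frontier [V–X 2, P–V 9, V–W 17] → take V–X (2); add X.
Step 2: frontier [P–V 9, V–W 17, S–X 5, U–X 5, T–X 11, R–X 14, Q–X 17] → take S–X (5); add S.
Step 3: frontier [Q–S 2, P–V 9, V–W 17, U–X 5, T–X 11, R–X 14, Q–X 17] → take Q–S (2); add Q.
Step 4: frontier [Q–W 5, Q–U 12, Q–R 17, P–V 9, V–W 17, U–X 5, T–X 11, R–X 14] → take U–X (5); add U.
Step 5: frontier [Q–W 5, Q–R 17, P–V 9, V–W 17, T–X 11, R–X 14] → take Q–W (5); add W.
Step 6: frontier [Q–R 17, P–V 9, R–W 3, T–X 11, R–X 14] → take R–W (3); add R.
Step 7: frontier [P–R 9, P–V 9, T–X 11] → take P–R (9); add P.
Step 8: frontier [T–X 11] → take T–X (11); add T.
MST edges: V–X, S–X, Q–S, U–X, Q–W, R–W, P–R, T–X; total weight 2+5+2+5+5+3+9+11 = 42.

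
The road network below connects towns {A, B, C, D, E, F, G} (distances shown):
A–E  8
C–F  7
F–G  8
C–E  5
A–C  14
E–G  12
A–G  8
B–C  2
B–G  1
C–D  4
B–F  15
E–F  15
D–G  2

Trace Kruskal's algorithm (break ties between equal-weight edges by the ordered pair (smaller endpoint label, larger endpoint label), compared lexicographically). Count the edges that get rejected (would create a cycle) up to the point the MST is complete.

1

Kruskal's algorithm — process edges by increasing weight (ties by edge label):
B–G (1): add. Components now {A} {B,G} {C} {D} {E} {F}
B–C (2): add. Components now {A} {B,C,G} {D} {E} {F}
D–G (2): add. Components now {A} {B,C,D,G} {E} {F}
C–D (4): skip — C and D already connected.
C–E (5): add. Components now {A} {B,C,D,E,G} {F}
C–F (7): add. Components now {A} {B,C,D,E,F,G}
A–E (8): add. Components now {A,B,C,D,E,F,G}
Edges rejected before the tree was complete: 1.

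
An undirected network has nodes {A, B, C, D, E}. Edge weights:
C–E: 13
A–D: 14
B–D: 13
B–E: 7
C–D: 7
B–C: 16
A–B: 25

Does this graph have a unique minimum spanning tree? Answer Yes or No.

No

Sort edges by weight, then run Kruskal:
B–E (7): add — endpoints in different components.
C–D (7): add — endpoints in different components.
B–D (13): add — endpoints in different components.
C–E (13): skip — C and E already connected.
A–D (14): add — endpoints in different components.
Non-tree edge C–E has weight 13, equal to the heaviest edge on its tree cycle — swapping gives another MST of the same weight. Not unique.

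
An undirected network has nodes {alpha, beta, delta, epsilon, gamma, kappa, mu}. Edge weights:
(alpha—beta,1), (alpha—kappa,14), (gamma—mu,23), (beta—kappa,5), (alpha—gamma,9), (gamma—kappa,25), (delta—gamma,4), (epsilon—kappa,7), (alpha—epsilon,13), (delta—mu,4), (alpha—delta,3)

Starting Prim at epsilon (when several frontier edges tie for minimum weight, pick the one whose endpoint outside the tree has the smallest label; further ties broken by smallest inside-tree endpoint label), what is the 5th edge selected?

delta-gamma

Grow the tree from epsilon using Prim:
Step 1: frontier [epsilon—kappa 7, alpha—epsilon 13] → take epsilon—kappa (7); add kappa.
Step 2: frontier [alpha—epsilon 13, beta—kappa 5, alpha—kappa 14, gamma—kappa 25] → take beta—kappa (5); add beta.
Step 3: frontier [alpha—beta 1, alpha—epsilon 13, alpha—kappa 14, gamma—kappa 25] → take alpha—beta (1); add alpha.
Step 4: frontier [alpha—delta 3, alpha—gamma 9, gamma—kappa 25] → take alpha—delta (3); add delta.
Step 5: frontier [alpha—gamma 9, delta—gamma 4, delta—mu 4, gamma—kappa 25] → take delta—gamma (4); add gamma.
Step 6: frontier [delta—mu 4, gamma—mu 23] → take delta—mu (4); add mu.
The 5th edge added is delta—gamma.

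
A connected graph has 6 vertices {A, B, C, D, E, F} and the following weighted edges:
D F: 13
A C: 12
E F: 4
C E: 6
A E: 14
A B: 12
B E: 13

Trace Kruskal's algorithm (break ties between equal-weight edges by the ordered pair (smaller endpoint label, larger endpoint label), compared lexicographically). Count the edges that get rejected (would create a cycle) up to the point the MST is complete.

1

Kruskal's algorithm — process edges by increasing weight (ties by edge label):
E F (4): add — endpoints in different components.
C E (6): add — endpoints in different components.
A B (12): add — endpoints in different components.
A C (12): add — endpoints in different components.
B E (13): skip — B and E already connected.
D F (13): add — endpoints in different components.
Edges rejected before the tree was complete: 1.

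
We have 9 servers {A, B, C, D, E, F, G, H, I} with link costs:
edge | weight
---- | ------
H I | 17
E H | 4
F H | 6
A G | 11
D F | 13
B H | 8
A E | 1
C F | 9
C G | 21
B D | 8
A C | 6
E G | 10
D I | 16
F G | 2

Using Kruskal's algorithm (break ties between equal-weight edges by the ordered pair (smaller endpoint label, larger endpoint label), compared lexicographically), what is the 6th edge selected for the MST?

Kruskal: consider edges lightest-first.
A E (1): add — endpoints in different components.
F G (2): add — endpoints in different components.
E H (4): add — endpoints in different components.
A C (6): add — endpoints in different components.
F H (6): add — endpoints in different components.
B D (8): add — endpoints in different components.
B H (8): add — endpoints in different components.
C F (9): skip — C and F already connected.
E G (10): skip — E and G already connected.
A G (11): skip — A and G already connected.
D F (13): skip — D and F already connected.
D I (16): add — endpoints in different components.
The 6th edge added is B D.

B-D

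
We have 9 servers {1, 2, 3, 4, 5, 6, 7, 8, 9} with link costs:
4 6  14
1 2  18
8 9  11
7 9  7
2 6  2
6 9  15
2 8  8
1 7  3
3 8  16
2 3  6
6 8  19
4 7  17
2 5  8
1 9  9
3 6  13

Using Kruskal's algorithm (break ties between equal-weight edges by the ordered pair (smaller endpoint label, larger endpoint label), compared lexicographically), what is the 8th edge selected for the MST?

4-6

Sort edges by weight, then run Kruskal:
2 6 (2): add — endpoints in different components.
1 7 (3): add — endpoints in different components.
2 3 (6): add — endpoints in different components.
7 9 (7): add — endpoints in different components.
2 5 (8): add — endpoints in different components.
2 8 (8): add — endpoints in different components.
1 9 (9): skip — 1 and 9 already connected.
8 9 (11): add — endpoints in different components.
3 6 (13): skip — 3 and 6 already connected.
4 6 (14): add — endpoints in different components.
The 8th edge added is 4 6.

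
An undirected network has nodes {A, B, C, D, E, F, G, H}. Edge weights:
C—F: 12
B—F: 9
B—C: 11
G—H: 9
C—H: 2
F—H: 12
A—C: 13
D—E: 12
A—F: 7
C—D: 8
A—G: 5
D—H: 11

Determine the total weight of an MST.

Grow the tree from B using Prim:
Step 1: frontier [B—F 9, B—C 11] → take B—F (9); add F.
Step 2: frontier [B—C 11, A—F 7, C—F 12, F—H 12] → take A—F (7); add A.
Step 3: frontier [A—G 5, A—C 13, B—C 11, C—F 12, F—H 12] → take A—G (5); add G.
Step 4: frontier [A—C 13, B—C 11, C—F 12, F—H 12, G—H 9] → take G—H (9); add H.
Step 5: frontier [A—C 13, B—C 11, C—F 12, C—H 2, D—H 11] → take C—H (2); add C.
Step 6: frontier [C—D 8, D—H 11] → take C—D (8); add D.
Step 7: frontier [D—E 12] → take D—E (12); add E.
MST edges: B—F, A—F, A—G, G—H, C—H, C—D, D—E; total weight 9+7+5+9+2+8+12 = 52.

52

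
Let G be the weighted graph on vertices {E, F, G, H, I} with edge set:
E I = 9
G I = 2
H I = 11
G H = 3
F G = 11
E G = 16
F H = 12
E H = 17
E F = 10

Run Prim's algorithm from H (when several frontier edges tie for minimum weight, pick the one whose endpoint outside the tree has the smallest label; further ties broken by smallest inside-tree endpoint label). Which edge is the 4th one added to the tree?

Prim, starting at H.
Step 1: cheapest edge leaving the tree is G H (3); add G.
Step 2: cheapest edge leaving the tree is G I (2); add I.
Step 3: cheapest edge leaving the tree is E I (9); add E.
Step 4: cheapest edge leaving the tree is E F (10); add F.
The 4th edge added is E F.

E-F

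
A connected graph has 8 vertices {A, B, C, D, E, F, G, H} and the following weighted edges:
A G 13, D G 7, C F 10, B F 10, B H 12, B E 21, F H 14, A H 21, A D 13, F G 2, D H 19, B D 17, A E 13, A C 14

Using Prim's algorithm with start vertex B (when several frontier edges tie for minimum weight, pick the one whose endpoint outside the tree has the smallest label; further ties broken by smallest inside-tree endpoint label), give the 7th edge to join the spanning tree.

A-E

Prim, starting at B.
Step 1: frontier [B F 10, B H 12, B D 17, B E 21] → take B F (10); add F.
Step 2: frontier [B H 12, B D 17, B E 21, F G 2, C F 10, F H 14] → take F G (2); add G.
Step 3: frontier [B H 12, B D 17, B E 21, C F 10, F H 14, D G 7, A G 13] → take D G (7); add D.
Step 4: frontier [B H 12, B E 21, A D 13, D H 19, C F 10, F H 14, A G 13] → take C F (10); add C.
Step 5: frontier [B H 12, B E 21, A C 14, A D 13, D H 19, F H 14, A G 13] → take B H (12); add H.
Step 6: frontier [B E 21, A C 14, A D 13, A G 13, A H 21] → take A D (13); add A.
Step 7: frontier [A E 13, B E 21] → take A E (13); add E.
The 7th edge added is A E.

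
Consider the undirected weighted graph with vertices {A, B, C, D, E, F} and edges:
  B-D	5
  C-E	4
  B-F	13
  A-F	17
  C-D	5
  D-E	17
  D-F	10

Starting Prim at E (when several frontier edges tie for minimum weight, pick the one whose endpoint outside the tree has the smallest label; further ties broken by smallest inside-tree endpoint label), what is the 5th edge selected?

Prim's algorithm from E:
Step 1: frontier [C-E 4, D-E 17] → take C-E (4); add C.
Step 2: frontier [C-D 5, D-E 17] → take C-D (5); add D.
Step 3: frontier [B-D 5, D-F 10] → take B-D (5); add B.
Step 4: frontier [B-F 13, D-F 10] → take D-F (10); add F.
Step 5: frontier [A-F 17] → take A-F (17); add A.
The 5th edge added is A-F.

A-F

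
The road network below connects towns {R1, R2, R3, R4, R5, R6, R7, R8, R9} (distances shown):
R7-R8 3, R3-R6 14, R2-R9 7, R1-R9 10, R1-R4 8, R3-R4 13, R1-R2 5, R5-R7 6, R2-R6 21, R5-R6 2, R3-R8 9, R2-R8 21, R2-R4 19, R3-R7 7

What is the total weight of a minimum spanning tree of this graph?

51

Kruskal's algorithm — process edges by increasing weight (ties by edge label):
R5-R6 (2): add — endpoints in different components.
R7-R8 (3): add — endpoints in different components.
R1-R2 (5): add — endpoints in different components.
R5-R7 (6): add — endpoints in different components.
R2-R9 (7): add — endpoints in different components.
R3-R7 (7): add — endpoints in different components.
R1-R4 (8): add — endpoints in different components.
R3-R8 (9): skip — R8 and R3 already connected.
R1-R9 (10): skip — R9 and R1 already connected.
R3-R4 (13): add — endpoints in different components.
MST edges: R5-R6, R7-R8, R1-R2, R5-R7, R2-R9, R3-R7, R1-R4, R3-R4; total weight 2+3+5+6+7+7+8+13 = 51.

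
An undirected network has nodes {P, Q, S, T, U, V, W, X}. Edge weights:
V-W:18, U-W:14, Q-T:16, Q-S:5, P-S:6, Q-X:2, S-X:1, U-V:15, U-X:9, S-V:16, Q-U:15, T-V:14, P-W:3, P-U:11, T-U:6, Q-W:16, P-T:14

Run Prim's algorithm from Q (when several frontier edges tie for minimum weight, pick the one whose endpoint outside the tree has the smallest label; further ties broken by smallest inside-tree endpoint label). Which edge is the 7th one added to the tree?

Prim, starting at Q.
Step 1: cheapest edge leaving the tree is Q-X (2); add X.
Step 2: cheapest edge leaving the tree is S-X (1); add S.
Step 3: cheapest edge leaving the tree is P-S (6); add P.
Step 4: cheapest edge leaving the tree is P-W (3); add W.
Step 5: cheapest edge leaving the tree is U-X (9); add U.
Step 6: cheapest edge leaving the tree is T-U (6); add T.
Step 7: cheapest edge leaving the tree is T-V (14); add V.
The 7th edge added is T-V.

T-V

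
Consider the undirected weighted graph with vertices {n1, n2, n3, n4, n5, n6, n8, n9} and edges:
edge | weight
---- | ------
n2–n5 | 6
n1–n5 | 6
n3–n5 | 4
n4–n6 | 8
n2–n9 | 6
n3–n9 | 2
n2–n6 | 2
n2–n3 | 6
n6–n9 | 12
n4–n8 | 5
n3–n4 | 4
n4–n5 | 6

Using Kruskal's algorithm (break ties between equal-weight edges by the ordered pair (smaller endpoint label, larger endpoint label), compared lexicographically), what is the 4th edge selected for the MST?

n3-n5

Kruskal's algorithm — process edges by increasing weight (ties by edge label):
n2–n6 (2): add — endpoints in different components.
n3–n9 (2): add — endpoints in different components.
n3–n4 (4): add — endpoints in different components.
n3–n5 (4): add — endpoints in different components.
n4–n8 (5): add — endpoints in different components.
n1–n5 (6): add — endpoints in different components.
n2–n3 (6): add — endpoints in different components.
The 4th edge added is n3–n5.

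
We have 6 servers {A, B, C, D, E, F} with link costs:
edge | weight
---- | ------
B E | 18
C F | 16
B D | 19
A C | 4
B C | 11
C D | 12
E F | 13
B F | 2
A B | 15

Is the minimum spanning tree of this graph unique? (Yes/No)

Yes

Kruskal: consider edges lightest-first.
B F (2): add — endpoints in different components.
A C (4): add — endpoints in different components.
B C (11): add — endpoints in different components.
C D (12): add — endpoints in different components.
E F (13): add — endpoints in different components.
Every non-tree edge has weight strictly greater than the heaviest edge on the tree path between its endpoints, so the MST is unique.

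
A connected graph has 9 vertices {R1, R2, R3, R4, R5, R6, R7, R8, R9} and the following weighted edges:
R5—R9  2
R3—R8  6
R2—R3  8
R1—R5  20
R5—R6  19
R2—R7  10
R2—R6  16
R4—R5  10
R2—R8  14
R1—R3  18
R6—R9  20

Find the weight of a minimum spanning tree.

Grow the tree from R2 using Prim:
Step 1: cheapest edge leaving the tree is R2—R3 (8); add R3.
Step 2: cheapest edge leaving the tree is R3—R8 (6); add R8.
Step 3: cheapest edge leaving the tree is R2—R7 (10); add R7.
Step 4: cheapest edge leaving the tree is R2—R6 (16); add R6.
Step 5: cheapest edge leaving the tree is R1—R3 (18); add R1.
Step 6: cheapest edge leaving the tree is R5—R6 (19); add R5.
Step 7: cheapest edge leaving the tree is R5—R9 (2); add R9.
Step 8: cheapest edge leaving the tree is R4—R5 (10); add R4.
MST edges: R2—R3, R3—R8, R2—R7, R2—R6, R1—R3, R5—R6, R5—R9, R4—R5; total weight 8+6+10+16+18+19+2+10 = 89.

89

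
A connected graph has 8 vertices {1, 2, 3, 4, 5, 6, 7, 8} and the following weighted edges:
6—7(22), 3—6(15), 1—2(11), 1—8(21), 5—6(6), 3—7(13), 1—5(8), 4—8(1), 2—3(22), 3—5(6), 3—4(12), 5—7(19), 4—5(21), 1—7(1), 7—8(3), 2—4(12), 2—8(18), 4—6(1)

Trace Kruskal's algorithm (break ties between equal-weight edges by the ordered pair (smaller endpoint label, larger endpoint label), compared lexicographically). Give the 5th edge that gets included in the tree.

3-5

Kruskal: consider edges lightest-first.
1—7 (1): add — endpoints in different components.
4—6 (1): add — endpoints in different components.
4—8 (1): add — endpoints in different components.
7—8 (3): add — endpoints in different components.
3—5 (6): add — endpoints in different components.
5—6 (6): add — endpoints in different components.
1—5 (8): skip — 1 and 5 already connected.
1—2 (11): add — endpoints in different components.
The 5th edge added is 3—5.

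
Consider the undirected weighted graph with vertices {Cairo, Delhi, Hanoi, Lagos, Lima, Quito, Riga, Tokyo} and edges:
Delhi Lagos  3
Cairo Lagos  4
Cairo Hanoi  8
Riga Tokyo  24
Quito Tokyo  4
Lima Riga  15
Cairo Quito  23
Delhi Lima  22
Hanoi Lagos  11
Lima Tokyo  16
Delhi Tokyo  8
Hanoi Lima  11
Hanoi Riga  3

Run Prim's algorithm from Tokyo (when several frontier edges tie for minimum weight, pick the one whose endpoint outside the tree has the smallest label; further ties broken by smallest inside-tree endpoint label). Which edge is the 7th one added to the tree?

Hanoi-Lima

Grow the tree from Tokyo using Prim:
Step 1: cheapest edge leaving the tree is Quito Tokyo (4); add Quito.
Step 2: cheapest edge leaving the tree is Delhi Tokyo (8); add Delhi.
Step 3: cheapest edge leaving the tree is Delhi Lagos (3); add Lagos.
Step 4: cheapest edge leaving the tree is Cairo Lagos (4); add Cairo.
Step 5: cheapest edge leaving the tree is Cairo Hanoi (8); add Hanoi.
Step 6: cheapest edge leaving the tree is Hanoi Riga (3); add Riga.
Step 7: cheapest edge leaving the tree is Hanoi Lima (11); add Lima.
The 7th edge added is Hanoi Lima.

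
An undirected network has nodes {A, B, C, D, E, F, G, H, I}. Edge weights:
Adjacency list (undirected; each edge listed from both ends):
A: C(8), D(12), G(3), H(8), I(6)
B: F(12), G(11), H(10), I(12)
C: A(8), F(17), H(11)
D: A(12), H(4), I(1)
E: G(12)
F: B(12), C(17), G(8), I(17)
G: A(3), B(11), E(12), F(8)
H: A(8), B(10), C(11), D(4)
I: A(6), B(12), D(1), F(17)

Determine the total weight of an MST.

Sort edges by weight, then run Kruskal:
D-I (1): add — endpoints in different components.
A-G (3): add — endpoints in different components.
D-H (4): add — endpoints in different components.
A-I (6): add — endpoints in different components.
A-C (8): add — endpoints in different components.
A-H (8): skip — A and H already connected.
F-G (8): add — endpoints in different components.
B-H (10): add — endpoints in different components.
B-G (11): skip — B and G already connected.
C-H (11): skip — C and H already connected.
A-D (12): skip — A and D already connected.
B-F (12): skip — B and F already connected.
B-I (12): skip — B and I already connected.
E-G (12): add — endpoints in different components.
MST edges: D-I, A-G, D-H, A-I, A-C, F-G, B-H, E-G; total weight 1+3+4+6+8+8+10+12 = 52.

52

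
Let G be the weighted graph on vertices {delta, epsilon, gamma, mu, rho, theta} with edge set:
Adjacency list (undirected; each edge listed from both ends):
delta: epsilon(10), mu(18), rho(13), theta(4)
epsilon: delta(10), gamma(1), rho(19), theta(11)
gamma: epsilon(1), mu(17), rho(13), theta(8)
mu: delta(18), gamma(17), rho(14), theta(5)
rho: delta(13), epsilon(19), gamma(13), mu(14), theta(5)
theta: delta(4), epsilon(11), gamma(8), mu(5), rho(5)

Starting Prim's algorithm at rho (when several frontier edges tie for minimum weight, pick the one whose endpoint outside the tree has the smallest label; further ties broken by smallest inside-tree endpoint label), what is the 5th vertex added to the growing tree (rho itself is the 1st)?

gamma

Prim, starting at rho.
Step 1: frontier [rho-theta 5, delta-rho 13, gamma-rho 13, mu-rho 14, epsilon-rho 19] → take rho-theta (5); add theta.
Step 2: frontier [delta-rho 13, gamma-rho 13, mu-rho 14, epsilon-rho 19, delta-theta 4, mu-theta 5, gamma-theta 8, epsilon-theta 11] → take delta-theta (4); add delta.
Step 3: frontier [delta-epsilon 10, delta-mu 18, gamma-rho 13, mu-rho 14, epsilon-rho 19, mu-theta 5, gamma-theta 8, epsilon-theta 11] → take mu-theta (5); add mu.
Step 4: frontier [delta-epsilon 10, gamma-mu 17, gamma-rho 13, epsilon-rho 19, gamma-theta 8, epsilon-theta 11] → take gamma-theta (8); add gamma.
Step 5: frontier [delta-epsilon 10, epsilon-gamma 1, epsilon-rho 19, epsilon-theta 11] → take epsilon-gamma (1); add epsilon.
Vertex order: rho, theta, delta, mu, gamma, epsilon. The 5th vertex is gamma.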